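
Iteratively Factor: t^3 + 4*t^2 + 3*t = (t + 3)*(t^2 + t) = (t + 1)*(t + 3)*(t)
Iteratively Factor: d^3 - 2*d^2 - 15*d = (d + 3)*(d^2 - 5*d) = (d - 5)*(d + 3)*(d)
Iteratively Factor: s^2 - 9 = (s - 3)*(s + 3)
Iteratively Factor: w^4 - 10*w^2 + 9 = (w + 1)*(w^3 - w^2 - 9*w + 9) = (w + 1)*(w + 3)*(w^2 - 4*w + 3) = (w - 3)*(w + 1)*(w + 3)*(w - 1)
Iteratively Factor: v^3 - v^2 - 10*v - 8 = (v + 1)*(v^2 - 2*v - 8) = (v + 1)*(v + 2)*(v - 4)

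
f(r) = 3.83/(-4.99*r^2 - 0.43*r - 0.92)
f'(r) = 3.83*(9.98*r + 0.43)/(-4.99*r^2 - 0.43*r - 0.92)^2 = (38.2234*r + 1.6469)/(4.99*r^2 + 0.43*r + 0.92)^2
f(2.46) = -0.12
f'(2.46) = 0.09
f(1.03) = -0.58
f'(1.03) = 0.93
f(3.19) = -0.07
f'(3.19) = 0.04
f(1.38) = -0.35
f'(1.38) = 0.45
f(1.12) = -0.50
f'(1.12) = 0.76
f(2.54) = -0.11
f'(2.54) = 0.08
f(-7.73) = -0.01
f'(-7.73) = -0.00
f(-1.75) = -0.25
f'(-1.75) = -0.27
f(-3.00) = -0.09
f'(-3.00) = -0.06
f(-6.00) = -0.02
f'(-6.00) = -0.01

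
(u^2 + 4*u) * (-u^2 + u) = -u^4 - 3*u^3 + 4*u^2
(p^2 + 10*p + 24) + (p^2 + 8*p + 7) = 2*p^2 + 18*p + 31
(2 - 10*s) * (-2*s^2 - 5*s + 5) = 20*s^3 + 46*s^2 - 60*s + 10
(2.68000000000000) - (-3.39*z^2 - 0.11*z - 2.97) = 3.39*z^2 + 0.11*z + 5.65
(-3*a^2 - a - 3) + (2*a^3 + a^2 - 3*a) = 2*a^3 - 2*a^2 - 4*a - 3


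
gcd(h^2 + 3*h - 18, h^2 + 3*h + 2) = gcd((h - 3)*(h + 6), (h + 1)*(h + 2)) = 1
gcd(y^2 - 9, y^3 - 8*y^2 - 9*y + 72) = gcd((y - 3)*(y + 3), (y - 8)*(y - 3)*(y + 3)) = y^2 - 9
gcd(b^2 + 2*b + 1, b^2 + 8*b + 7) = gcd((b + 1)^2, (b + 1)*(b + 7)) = b + 1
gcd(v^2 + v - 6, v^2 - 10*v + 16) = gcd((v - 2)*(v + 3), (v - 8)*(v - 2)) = v - 2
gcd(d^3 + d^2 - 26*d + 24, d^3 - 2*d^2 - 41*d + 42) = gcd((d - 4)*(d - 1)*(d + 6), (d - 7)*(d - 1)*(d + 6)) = d^2 + 5*d - 6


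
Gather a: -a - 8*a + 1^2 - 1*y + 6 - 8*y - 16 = -9*a - 9*y - 9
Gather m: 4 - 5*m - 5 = -5*m - 1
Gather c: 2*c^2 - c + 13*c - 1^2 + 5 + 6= 2*c^2 + 12*c + 10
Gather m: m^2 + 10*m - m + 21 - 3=m^2 + 9*m + 18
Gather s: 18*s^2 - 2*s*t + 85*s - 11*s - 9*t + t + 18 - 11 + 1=18*s^2 + s*(74 - 2*t) - 8*t + 8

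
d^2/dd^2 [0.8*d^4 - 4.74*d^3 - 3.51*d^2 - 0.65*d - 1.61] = 9.6*d^2 - 28.44*d - 7.02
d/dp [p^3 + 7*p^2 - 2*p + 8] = 3*p^2 + 14*p - 2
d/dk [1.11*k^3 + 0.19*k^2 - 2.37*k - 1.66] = 3.33*k^2 + 0.38*k - 2.37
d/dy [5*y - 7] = 5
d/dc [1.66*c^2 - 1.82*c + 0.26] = 3.32*c - 1.82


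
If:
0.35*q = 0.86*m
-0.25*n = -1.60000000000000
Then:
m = 0.406976744186047*q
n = 6.40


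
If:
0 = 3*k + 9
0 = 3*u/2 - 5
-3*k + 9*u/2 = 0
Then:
No Solution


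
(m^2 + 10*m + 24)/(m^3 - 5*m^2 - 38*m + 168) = (m + 4)/(m^2 - 11*m + 28)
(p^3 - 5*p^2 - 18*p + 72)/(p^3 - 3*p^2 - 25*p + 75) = (p^2 - 2*p - 24)/(p^2 - 25)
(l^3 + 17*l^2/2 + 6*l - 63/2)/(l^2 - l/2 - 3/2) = (l^2 + 10*l + 21)/(l + 1)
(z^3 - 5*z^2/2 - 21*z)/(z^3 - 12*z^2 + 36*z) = (z + 7/2)/(z - 6)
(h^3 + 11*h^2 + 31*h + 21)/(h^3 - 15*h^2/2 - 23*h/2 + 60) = 2*(h^2 + 8*h + 7)/(2*h^2 - 21*h + 40)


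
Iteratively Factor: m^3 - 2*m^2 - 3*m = (m + 1)*(m^2 - 3*m) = (m - 3)*(m + 1)*(m)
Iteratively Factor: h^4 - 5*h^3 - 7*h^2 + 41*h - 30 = (h - 5)*(h^3 - 7*h + 6) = (h - 5)*(h + 3)*(h^2 - 3*h + 2) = (h - 5)*(h - 2)*(h + 3)*(h - 1)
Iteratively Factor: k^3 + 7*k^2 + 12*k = (k + 4)*(k^2 + 3*k) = (k + 3)*(k + 4)*(k)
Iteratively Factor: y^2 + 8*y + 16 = (y + 4)*(y + 4)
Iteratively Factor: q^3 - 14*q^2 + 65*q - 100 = (q - 5)*(q^2 - 9*q + 20) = (q - 5)^2*(q - 4)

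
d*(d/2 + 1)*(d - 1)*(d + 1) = d^4/2 + d^3 - d^2/2 - d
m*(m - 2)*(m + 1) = m^3 - m^2 - 2*m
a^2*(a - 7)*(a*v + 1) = a^4*v - 7*a^3*v + a^3 - 7*a^2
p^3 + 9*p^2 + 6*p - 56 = (p - 2)*(p + 4)*(p + 7)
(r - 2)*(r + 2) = r^2 - 4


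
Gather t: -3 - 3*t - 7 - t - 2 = -4*t - 12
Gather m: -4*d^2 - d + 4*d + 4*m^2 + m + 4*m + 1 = -4*d^2 + 3*d + 4*m^2 + 5*m + 1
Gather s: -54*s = -54*s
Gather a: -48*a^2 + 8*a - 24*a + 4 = -48*a^2 - 16*a + 4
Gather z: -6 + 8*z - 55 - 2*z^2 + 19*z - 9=-2*z^2 + 27*z - 70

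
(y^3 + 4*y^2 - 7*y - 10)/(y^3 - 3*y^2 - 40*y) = (y^2 - y - 2)/(y*(y - 8))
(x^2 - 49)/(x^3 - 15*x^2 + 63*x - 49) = (x + 7)/(x^2 - 8*x + 7)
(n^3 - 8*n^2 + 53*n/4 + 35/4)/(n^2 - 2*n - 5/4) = (2*n^2 - 17*n + 35)/(2*n - 5)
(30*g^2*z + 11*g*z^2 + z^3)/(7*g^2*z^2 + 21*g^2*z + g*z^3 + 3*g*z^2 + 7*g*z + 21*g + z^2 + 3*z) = z*(30*g^2 + 11*g*z + z^2)/(7*g^2*z^2 + 21*g^2*z + g*z^3 + 3*g*z^2 + 7*g*z + 21*g + z^2 + 3*z)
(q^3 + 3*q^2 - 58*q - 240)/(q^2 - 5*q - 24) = (q^2 + 11*q + 30)/(q + 3)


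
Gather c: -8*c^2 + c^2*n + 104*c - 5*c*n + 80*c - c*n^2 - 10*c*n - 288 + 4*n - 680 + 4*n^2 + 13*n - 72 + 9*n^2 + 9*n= c^2*(n - 8) + c*(-n^2 - 15*n + 184) + 13*n^2 + 26*n - 1040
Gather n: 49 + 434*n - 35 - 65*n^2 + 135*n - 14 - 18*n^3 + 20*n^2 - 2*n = -18*n^3 - 45*n^2 + 567*n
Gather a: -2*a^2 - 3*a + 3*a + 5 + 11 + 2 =18 - 2*a^2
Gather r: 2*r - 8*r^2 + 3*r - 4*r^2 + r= -12*r^2 + 6*r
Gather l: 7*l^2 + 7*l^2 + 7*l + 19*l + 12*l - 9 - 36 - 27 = 14*l^2 + 38*l - 72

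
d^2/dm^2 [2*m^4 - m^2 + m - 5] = 24*m^2 - 2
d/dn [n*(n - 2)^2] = (n - 2)*(3*n - 2)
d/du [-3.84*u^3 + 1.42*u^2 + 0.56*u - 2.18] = -11.52*u^2 + 2.84*u + 0.56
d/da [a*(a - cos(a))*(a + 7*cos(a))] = -6*a^2*sin(a) + 3*a^2 + 7*a*sin(2*a) + 12*a*cos(a) - 7*cos(a)^2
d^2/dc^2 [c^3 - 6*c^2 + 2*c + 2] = 6*c - 12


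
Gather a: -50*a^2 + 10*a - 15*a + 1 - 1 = -50*a^2 - 5*a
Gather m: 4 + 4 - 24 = -16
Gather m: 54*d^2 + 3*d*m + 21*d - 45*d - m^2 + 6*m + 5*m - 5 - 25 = 54*d^2 - 24*d - m^2 + m*(3*d + 11) - 30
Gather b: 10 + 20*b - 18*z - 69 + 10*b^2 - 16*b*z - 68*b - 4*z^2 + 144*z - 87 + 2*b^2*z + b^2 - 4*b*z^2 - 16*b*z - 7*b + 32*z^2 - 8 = b^2*(2*z + 11) + b*(-4*z^2 - 32*z - 55) + 28*z^2 + 126*z - 154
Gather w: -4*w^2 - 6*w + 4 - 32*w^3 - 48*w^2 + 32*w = -32*w^3 - 52*w^2 + 26*w + 4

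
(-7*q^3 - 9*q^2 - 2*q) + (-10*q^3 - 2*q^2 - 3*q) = -17*q^3 - 11*q^2 - 5*q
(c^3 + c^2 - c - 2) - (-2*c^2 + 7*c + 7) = c^3 + 3*c^2 - 8*c - 9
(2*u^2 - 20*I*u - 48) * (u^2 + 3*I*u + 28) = 2*u^4 - 14*I*u^3 + 68*u^2 - 704*I*u - 1344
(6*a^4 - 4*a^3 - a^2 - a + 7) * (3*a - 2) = 18*a^5 - 24*a^4 + 5*a^3 - a^2 + 23*a - 14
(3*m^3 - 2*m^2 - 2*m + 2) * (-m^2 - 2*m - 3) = -3*m^5 - 4*m^4 - 3*m^3 + 8*m^2 + 2*m - 6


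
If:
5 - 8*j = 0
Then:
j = 5/8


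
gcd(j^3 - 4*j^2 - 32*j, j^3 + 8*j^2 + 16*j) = j^2 + 4*j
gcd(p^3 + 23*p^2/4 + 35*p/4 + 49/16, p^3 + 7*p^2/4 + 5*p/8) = p + 1/2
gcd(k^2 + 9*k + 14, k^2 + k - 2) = k + 2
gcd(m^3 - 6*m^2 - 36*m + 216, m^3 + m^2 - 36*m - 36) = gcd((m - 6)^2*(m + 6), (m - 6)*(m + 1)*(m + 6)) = m^2 - 36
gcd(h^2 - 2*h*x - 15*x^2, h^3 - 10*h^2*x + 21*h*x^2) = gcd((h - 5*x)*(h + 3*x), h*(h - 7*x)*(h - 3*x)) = 1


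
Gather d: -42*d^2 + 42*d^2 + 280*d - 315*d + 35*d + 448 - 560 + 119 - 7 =0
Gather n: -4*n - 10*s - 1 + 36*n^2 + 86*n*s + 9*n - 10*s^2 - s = 36*n^2 + n*(86*s + 5) - 10*s^2 - 11*s - 1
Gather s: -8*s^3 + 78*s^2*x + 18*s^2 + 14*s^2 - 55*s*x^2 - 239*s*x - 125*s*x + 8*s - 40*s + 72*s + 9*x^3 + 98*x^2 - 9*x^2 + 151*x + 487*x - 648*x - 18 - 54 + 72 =-8*s^3 + s^2*(78*x + 32) + s*(-55*x^2 - 364*x + 40) + 9*x^3 + 89*x^2 - 10*x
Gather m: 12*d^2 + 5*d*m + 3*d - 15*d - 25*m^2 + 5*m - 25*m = 12*d^2 - 12*d - 25*m^2 + m*(5*d - 20)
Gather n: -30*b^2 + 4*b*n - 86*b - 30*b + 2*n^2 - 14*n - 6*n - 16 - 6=-30*b^2 - 116*b + 2*n^2 + n*(4*b - 20) - 22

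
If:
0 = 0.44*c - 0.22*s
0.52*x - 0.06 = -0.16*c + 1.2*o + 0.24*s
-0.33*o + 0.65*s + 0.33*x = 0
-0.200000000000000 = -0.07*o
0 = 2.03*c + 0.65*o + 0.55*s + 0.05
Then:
No Solution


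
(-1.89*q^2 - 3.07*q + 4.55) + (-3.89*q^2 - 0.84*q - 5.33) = -5.78*q^2 - 3.91*q - 0.78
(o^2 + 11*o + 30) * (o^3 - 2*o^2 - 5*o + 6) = o^5 + 9*o^4 + 3*o^3 - 109*o^2 - 84*o + 180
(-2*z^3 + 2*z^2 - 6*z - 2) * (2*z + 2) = -4*z^4 - 8*z^2 - 16*z - 4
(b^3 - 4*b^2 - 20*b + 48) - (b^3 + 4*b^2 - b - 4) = -8*b^2 - 19*b + 52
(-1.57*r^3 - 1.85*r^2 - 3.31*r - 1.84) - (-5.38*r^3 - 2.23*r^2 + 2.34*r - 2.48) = 3.81*r^3 + 0.38*r^2 - 5.65*r + 0.64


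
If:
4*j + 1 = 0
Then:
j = -1/4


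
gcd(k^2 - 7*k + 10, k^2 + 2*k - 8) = k - 2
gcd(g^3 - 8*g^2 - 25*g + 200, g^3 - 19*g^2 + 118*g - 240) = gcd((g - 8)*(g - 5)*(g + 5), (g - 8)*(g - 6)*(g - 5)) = g^2 - 13*g + 40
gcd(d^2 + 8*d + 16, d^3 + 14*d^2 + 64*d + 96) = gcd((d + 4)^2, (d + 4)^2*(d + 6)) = d^2 + 8*d + 16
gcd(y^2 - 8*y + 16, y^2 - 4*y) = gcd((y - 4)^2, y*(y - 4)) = y - 4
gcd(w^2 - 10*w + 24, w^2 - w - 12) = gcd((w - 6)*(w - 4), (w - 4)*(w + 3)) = w - 4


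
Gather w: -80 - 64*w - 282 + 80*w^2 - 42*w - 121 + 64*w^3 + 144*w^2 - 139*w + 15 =64*w^3 + 224*w^2 - 245*w - 468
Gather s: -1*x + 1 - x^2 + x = 1 - x^2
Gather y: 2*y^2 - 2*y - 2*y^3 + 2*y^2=-2*y^3 + 4*y^2 - 2*y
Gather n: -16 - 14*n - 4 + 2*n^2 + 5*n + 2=2*n^2 - 9*n - 18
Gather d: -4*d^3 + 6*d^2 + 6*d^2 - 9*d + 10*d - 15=-4*d^3 + 12*d^2 + d - 15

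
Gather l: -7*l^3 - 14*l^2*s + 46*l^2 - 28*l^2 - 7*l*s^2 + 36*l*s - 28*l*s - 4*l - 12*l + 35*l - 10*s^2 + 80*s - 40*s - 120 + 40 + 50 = -7*l^3 + l^2*(18 - 14*s) + l*(-7*s^2 + 8*s + 19) - 10*s^2 + 40*s - 30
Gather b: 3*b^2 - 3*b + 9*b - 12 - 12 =3*b^2 + 6*b - 24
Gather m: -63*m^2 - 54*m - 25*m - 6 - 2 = -63*m^2 - 79*m - 8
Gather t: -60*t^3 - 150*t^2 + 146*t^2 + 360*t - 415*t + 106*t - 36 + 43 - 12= -60*t^3 - 4*t^2 + 51*t - 5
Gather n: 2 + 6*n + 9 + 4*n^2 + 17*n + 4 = 4*n^2 + 23*n + 15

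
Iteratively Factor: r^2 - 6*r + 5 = (r - 5)*(r - 1)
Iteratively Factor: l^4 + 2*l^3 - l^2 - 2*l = (l)*(l^3 + 2*l^2 - l - 2) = l*(l + 2)*(l^2 - 1) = l*(l + 1)*(l + 2)*(l - 1)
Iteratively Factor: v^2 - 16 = (v + 4)*(v - 4)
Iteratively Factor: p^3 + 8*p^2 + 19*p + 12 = (p + 3)*(p^2 + 5*p + 4) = (p + 3)*(p + 4)*(p + 1)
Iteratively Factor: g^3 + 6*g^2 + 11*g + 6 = (g + 2)*(g^2 + 4*g + 3) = (g + 2)*(g + 3)*(g + 1)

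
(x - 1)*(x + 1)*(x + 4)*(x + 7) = x^4 + 11*x^3 + 27*x^2 - 11*x - 28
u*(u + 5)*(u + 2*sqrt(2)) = u^3 + 2*sqrt(2)*u^2 + 5*u^2 + 10*sqrt(2)*u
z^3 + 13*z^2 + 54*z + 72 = (z + 3)*(z + 4)*(z + 6)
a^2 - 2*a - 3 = (a - 3)*(a + 1)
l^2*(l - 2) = l^3 - 2*l^2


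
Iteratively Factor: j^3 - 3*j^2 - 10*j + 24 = (j + 3)*(j^2 - 6*j + 8) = (j - 2)*(j + 3)*(j - 4)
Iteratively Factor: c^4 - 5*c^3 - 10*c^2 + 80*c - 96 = (c - 2)*(c^3 - 3*c^2 - 16*c + 48) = (c - 4)*(c - 2)*(c^2 + c - 12) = (c - 4)*(c - 2)*(c + 4)*(c - 3)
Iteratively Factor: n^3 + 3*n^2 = (n + 3)*(n^2) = n*(n + 3)*(n)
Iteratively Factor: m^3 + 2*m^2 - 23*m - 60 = (m + 3)*(m^2 - m - 20) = (m - 5)*(m + 3)*(m + 4)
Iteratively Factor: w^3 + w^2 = (w)*(w^2 + w) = w^2*(w + 1)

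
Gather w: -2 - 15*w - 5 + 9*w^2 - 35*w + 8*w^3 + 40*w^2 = 8*w^3 + 49*w^2 - 50*w - 7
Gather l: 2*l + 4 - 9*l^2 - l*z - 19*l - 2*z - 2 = -9*l^2 + l*(-z - 17) - 2*z + 2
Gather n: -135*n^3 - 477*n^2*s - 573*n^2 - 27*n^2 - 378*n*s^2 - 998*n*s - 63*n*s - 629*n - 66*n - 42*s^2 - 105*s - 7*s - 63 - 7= -135*n^3 + n^2*(-477*s - 600) + n*(-378*s^2 - 1061*s - 695) - 42*s^2 - 112*s - 70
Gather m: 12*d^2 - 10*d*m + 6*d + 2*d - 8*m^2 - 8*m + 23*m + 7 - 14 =12*d^2 + 8*d - 8*m^2 + m*(15 - 10*d) - 7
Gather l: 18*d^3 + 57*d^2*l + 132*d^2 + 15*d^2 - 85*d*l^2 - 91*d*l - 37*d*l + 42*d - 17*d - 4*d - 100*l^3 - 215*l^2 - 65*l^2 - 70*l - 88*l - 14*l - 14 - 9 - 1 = 18*d^3 + 147*d^2 + 21*d - 100*l^3 + l^2*(-85*d - 280) + l*(57*d^2 - 128*d - 172) - 24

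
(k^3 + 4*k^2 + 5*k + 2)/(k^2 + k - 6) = (k^3 + 4*k^2 + 5*k + 2)/(k^2 + k - 6)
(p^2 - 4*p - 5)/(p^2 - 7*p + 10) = (p + 1)/(p - 2)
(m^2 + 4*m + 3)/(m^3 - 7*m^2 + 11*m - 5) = (m^2 + 4*m + 3)/(m^3 - 7*m^2 + 11*m - 5)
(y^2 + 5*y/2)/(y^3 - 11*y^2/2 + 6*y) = (2*y + 5)/(2*y^2 - 11*y + 12)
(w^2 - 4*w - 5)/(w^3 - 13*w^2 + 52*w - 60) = (w + 1)/(w^2 - 8*w + 12)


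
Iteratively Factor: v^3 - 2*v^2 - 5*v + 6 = (v - 3)*(v^2 + v - 2) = (v - 3)*(v + 2)*(v - 1)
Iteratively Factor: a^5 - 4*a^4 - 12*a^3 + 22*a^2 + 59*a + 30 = (a + 2)*(a^4 - 6*a^3 + 22*a + 15) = (a + 1)*(a + 2)*(a^3 - 7*a^2 + 7*a + 15) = (a + 1)^2*(a + 2)*(a^2 - 8*a + 15) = (a - 3)*(a + 1)^2*(a + 2)*(a - 5)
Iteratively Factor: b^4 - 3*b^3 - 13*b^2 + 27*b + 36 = (b + 1)*(b^3 - 4*b^2 - 9*b + 36) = (b - 4)*(b + 1)*(b^2 - 9) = (b - 4)*(b - 3)*(b + 1)*(b + 3)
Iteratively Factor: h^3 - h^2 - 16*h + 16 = (h - 4)*(h^2 + 3*h - 4) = (h - 4)*(h - 1)*(h + 4)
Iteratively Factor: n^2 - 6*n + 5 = (n - 1)*(n - 5)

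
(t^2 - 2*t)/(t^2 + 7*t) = (t - 2)/(t + 7)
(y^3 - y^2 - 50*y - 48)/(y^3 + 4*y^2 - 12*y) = (y^2 - 7*y - 8)/(y*(y - 2))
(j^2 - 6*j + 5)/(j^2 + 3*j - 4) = (j - 5)/(j + 4)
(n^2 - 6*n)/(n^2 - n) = (n - 6)/(n - 1)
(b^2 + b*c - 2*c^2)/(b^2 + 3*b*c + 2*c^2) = (b - c)/(b + c)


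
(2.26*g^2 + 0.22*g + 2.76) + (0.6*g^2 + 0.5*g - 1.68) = 2.86*g^2 + 0.72*g + 1.08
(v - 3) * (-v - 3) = 9 - v^2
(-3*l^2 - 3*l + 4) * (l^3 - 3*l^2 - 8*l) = -3*l^5 + 6*l^4 + 37*l^3 + 12*l^2 - 32*l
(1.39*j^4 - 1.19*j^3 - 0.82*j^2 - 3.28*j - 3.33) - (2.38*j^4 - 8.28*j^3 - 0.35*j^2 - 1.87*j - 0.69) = -0.99*j^4 + 7.09*j^3 - 0.47*j^2 - 1.41*j - 2.64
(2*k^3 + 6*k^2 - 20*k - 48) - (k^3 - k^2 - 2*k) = k^3 + 7*k^2 - 18*k - 48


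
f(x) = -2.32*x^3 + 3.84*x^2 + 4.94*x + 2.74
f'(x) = -6.96*x^2 + 7.68*x + 4.94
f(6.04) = -338.54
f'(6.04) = -202.58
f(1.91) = 10.02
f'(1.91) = -5.78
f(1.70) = 10.84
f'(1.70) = -2.12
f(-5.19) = 404.87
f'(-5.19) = -222.39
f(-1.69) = 16.56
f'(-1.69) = -27.92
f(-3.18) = 100.47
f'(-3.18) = -89.86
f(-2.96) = 81.93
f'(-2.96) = -78.77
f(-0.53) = 1.55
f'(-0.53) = -1.09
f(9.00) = -1333.04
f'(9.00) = -489.70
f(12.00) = -3393.98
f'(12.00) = -905.14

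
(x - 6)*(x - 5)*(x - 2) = x^3 - 13*x^2 + 52*x - 60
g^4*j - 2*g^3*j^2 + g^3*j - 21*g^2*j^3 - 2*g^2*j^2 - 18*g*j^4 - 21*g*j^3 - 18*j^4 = (g - 6*j)*(g + j)*(g + 3*j)*(g*j + j)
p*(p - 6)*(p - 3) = p^3 - 9*p^2 + 18*p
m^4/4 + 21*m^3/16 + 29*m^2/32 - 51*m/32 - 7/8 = (m/4 + 1)*(m - 1)*(m + 1/2)*(m + 7/4)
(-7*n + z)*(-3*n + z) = 21*n^2 - 10*n*z + z^2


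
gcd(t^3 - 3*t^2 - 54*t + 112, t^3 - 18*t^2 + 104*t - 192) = t - 8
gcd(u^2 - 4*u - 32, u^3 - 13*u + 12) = u + 4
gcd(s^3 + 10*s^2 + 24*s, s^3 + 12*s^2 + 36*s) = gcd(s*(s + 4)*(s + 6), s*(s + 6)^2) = s^2 + 6*s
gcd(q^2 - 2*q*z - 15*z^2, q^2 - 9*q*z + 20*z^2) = -q + 5*z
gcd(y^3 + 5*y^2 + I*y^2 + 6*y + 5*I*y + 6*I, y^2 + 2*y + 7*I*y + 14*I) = y + 2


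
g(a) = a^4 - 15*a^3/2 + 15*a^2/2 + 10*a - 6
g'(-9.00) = -4863.50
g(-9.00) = 12540.00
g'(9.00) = 1238.50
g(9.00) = 1785.00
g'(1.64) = -8.27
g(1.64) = 4.72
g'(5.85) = 128.55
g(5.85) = -21.16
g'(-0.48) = -2.83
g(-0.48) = -8.19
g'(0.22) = 12.25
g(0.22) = -3.51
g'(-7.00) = -2569.50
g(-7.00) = 5265.00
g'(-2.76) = -286.89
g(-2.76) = 239.24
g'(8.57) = 1003.73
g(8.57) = 1304.02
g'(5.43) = 68.45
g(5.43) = -61.98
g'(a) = 4*a^3 - 45*a^2/2 + 15*a + 10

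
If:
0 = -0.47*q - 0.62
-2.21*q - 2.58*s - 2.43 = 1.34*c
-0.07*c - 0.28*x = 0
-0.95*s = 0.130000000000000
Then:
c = 0.63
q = -1.32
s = -0.14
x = -0.16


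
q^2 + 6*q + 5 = (q + 1)*(q + 5)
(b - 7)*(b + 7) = b^2 - 49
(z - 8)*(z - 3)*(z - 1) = z^3 - 12*z^2 + 35*z - 24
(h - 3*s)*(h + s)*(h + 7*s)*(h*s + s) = h^4*s + 5*h^3*s^2 + h^3*s - 17*h^2*s^3 + 5*h^2*s^2 - 21*h*s^4 - 17*h*s^3 - 21*s^4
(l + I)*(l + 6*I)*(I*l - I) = I*l^3 - 7*l^2 - I*l^2 + 7*l - 6*I*l + 6*I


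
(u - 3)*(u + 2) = u^2 - u - 6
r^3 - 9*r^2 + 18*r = r*(r - 6)*(r - 3)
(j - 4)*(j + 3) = j^2 - j - 12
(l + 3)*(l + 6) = l^2 + 9*l + 18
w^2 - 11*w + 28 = (w - 7)*(w - 4)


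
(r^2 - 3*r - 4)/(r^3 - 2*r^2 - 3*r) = (r - 4)/(r*(r - 3))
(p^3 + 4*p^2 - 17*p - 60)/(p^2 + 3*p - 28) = (p^2 + 8*p + 15)/(p + 7)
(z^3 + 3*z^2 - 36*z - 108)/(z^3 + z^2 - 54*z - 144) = (z - 6)/(z - 8)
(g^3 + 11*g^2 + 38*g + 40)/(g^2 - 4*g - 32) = (g^2 + 7*g + 10)/(g - 8)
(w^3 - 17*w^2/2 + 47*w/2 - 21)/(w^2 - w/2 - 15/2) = (2*w^2 - 11*w + 14)/(2*w + 5)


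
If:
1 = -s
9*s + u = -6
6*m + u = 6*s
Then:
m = -3/2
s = -1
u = 3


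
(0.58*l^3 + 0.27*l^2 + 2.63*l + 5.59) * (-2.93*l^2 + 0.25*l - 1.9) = -1.6994*l^5 - 0.6461*l^4 - 8.7404*l^3 - 16.2342*l^2 - 3.5995*l - 10.621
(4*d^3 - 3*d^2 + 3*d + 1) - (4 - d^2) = 4*d^3 - 2*d^2 + 3*d - 3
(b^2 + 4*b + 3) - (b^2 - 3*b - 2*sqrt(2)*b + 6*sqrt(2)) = 2*sqrt(2)*b + 7*b - 6*sqrt(2) + 3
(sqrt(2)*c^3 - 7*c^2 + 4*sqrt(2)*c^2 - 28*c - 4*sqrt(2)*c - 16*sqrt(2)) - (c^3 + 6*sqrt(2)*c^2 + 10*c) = -c^3 + sqrt(2)*c^3 - 7*c^2 - 2*sqrt(2)*c^2 - 38*c - 4*sqrt(2)*c - 16*sqrt(2)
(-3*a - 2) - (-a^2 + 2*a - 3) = a^2 - 5*a + 1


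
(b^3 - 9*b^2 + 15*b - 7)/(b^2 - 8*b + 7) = b - 1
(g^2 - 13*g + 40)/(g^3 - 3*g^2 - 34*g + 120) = (g - 8)/(g^2 + 2*g - 24)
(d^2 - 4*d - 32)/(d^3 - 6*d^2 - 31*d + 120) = (d + 4)/(d^2 + 2*d - 15)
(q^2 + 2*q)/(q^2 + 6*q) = (q + 2)/(q + 6)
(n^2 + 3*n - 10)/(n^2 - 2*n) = (n + 5)/n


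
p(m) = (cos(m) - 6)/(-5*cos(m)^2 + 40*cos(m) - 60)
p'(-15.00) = 0.02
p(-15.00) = 0.07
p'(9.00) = -0.00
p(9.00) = 0.07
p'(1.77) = -0.04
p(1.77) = 0.09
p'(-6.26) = -0.00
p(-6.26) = 0.20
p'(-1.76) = 0.04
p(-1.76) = 0.09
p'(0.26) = -0.05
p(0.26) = 0.19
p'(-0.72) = 0.08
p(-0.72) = 0.16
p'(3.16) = 0.00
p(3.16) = 0.07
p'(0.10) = -0.02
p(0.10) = 0.20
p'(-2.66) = 0.01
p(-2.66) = 0.07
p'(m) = (-10*sin(m)*cos(m) + 40*sin(m))*(cos(m) - 6)/(-5*cos(m)^2 + 40*cos(m) - 60)^2 - sin(m)/(-5*cos(m)^2 + 40*cos(m) - 60) = -sin(m)/(5*(cos(m) - 2)^2)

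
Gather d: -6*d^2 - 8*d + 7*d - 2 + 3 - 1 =-6*d^2 - d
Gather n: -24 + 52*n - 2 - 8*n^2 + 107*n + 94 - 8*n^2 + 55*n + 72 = -16*n^2 + 214*n + 140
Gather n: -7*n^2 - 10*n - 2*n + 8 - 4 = -7*n^2 - 12*n + 4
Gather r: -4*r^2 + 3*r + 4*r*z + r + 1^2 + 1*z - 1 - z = -4*r^2 + r*(4*z + 4)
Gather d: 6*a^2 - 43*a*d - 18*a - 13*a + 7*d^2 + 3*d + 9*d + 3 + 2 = 6*a^2 - 31*a + 7*d^2 + d*(12 - 43*a) + 5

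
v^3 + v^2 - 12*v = v*(v - 3)*(v + 4)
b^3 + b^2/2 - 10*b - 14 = (b - 7/2)*(b + 2)^2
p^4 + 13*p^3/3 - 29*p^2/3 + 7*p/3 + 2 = (p - 1)^2*(p + 1/3)*(p + 6)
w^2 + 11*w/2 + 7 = (w + 2)*(w + 7/2)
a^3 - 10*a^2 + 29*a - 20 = (a - 5)*(a - 4)*(a - 1)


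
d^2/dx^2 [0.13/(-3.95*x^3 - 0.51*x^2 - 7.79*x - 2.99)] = ((3.081*x + 0.1326)*(3.95*x^3 + 0.51*x^2 + 7.79*x + 2.99) - 0.13*(11.85*x^2 + 1.02*x + 7.79)*(23.7*x^2 + 2.04*x + 15.58))/(3.95*x^3 + 0.51*x^2 + 7.79*x + 2.99)^3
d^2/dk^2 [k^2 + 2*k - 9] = 2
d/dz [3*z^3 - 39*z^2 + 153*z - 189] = 9*z^2 - 78*z + 153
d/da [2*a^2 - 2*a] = 4*a - 2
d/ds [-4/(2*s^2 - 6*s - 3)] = 8*(2*s - 3)/(-2*s^2 + 6*s + 3)^2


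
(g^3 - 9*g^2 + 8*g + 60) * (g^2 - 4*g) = g^5 - 13*g^4 + 44*g^3 + 28*g^2 - 240*g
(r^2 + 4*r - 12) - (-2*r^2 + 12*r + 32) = 3*r^2 - 8*r - 44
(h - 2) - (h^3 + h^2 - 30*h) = -h^3 - h^2 + 31*h - 2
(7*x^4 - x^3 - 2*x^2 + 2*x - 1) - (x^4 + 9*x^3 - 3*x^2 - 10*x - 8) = 6*x^4 - 10*x^3 + x^2 + 12*x + 7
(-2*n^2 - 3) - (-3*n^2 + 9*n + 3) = n^2 - 9*n - 6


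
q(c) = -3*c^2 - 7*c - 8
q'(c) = -6*c - 7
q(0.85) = -16.12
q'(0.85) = -12.10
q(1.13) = -19.74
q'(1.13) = -13.78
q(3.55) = -70.66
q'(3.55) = -28.30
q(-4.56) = -38.46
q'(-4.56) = 20.36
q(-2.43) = -8.70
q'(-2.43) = 7.58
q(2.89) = -53.29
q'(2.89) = -24.34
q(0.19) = -9.44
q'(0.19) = -8.14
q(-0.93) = -4.08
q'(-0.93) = -1.42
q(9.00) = -314.00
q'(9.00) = -61.00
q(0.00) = -8.00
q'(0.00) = -7.00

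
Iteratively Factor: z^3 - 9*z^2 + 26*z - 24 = (z - 3)*(z^2 - 6*z + 8) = (z - 3)*(z - 2)*(z - 4)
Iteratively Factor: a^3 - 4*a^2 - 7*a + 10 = (a - 5)*(a^2 + a - 2) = (a - 5)*(a - 1)*(a + 2)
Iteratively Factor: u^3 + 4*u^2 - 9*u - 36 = (u - 3)*(u^2 + 7*u + 12) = (u - 3)*(u + 4)*(u + 3)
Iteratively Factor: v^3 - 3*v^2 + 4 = (v - 2)*(v^2 - v - 2) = (v - 2)*(v + 1)*(v - 2)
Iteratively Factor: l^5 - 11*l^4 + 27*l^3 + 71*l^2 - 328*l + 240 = (l + 3)*(l^4 - 14*l^3 + 69*l^2 - 136*l + 80) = (l - 4)*(l + 3)*(l^3 - 10*l^2 + 29*l - 20) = (l - 5)*(l - 4)*(l + 3)*(l^2 - 5*l + 4) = (l - 5)*(l - 4)*(l - 1)*(l + 3)*(l - 4)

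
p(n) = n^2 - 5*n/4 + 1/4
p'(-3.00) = -7.25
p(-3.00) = 13.00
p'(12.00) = 22.75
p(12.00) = 129.25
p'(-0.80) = -2.85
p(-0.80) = 1.89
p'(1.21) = 1.17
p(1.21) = 0.20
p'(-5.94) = -13.13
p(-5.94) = 42.96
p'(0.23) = -0.79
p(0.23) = 0.02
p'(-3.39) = -8.03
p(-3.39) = 15.98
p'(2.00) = 2.75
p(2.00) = 1.75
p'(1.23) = 1.21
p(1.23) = 0.23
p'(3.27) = 5.29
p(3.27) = 6.86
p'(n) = 2*n - 5/4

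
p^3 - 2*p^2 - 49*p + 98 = (p - 7)*(p - 2)*(p + 7)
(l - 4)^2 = l^2 - 8*l + 16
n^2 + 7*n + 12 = (n + 3)*(n + 4)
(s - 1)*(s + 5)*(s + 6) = s^3 + 10*s^2 + 19*s - 30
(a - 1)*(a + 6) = a^2 + 5*a - 6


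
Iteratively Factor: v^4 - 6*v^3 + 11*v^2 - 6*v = (v - 1)*(v^3 - 5*v^2 + 6*v) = (v - 3)*(v - 1)*(v^2 - 2*v) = (v - 3)*(v - 2)*(v - 1)*(v)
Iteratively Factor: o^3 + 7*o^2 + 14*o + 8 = (o + 1)*(o^2 + 6*o + 8) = (o + 1)*(o + 2)*(o + 4)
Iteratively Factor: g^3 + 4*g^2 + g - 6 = (g + 3)*(g^2 + g - 2) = (g + 2)*(g + 3)*(g - 1)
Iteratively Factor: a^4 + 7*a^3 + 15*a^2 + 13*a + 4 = (a + 4)*(a^3 + 3*a^2 + 3*a + 1) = (a + 1)*(a + 4)*(a^2 + 2*a + 1) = (a + 1)^2*(a + 4)*(a + 1)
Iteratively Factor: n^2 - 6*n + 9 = (n - 3)*(n - 3)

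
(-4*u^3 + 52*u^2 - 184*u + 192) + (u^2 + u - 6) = -4*u^3 + 53*u^2 - 183*u + 186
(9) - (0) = 9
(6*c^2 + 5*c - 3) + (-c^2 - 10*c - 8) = 5*c^2 - 5*c - 11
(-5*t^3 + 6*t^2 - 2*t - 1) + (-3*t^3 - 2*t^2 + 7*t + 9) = -8*t^3 + 4*t^2 + 5*t + 8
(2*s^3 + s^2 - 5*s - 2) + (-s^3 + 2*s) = s^3 + s^2 - 3*s - 2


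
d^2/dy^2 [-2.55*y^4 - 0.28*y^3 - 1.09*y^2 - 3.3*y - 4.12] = -30.6*y^2 - 1.68*y - 2.18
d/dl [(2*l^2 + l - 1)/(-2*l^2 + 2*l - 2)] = 3*l*(l - 2)/(2*(l^4 - 2*l^3 + 3*l^2 - 2*l + 1))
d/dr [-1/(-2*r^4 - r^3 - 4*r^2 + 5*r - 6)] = (-8*r^3 - 3*r^2 - 8*r + 5)/(2*r^4 + r^3 + 4*r^2 - 5*r + 6)^2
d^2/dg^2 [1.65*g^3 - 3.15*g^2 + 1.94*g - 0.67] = 9.9*g - 6.3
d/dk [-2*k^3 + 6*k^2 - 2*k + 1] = -6*k^2 + 12*k - 2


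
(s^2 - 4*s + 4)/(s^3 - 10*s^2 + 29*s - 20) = (s^2 - 4*s + 4)/(s^3 - 10*s^2 + 29*s - 20)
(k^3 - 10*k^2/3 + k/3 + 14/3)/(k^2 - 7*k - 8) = (3*k^2 - 13*k + 14)/(3*(k - 8))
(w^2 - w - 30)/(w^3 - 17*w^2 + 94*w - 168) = (w + 5)/(w^2 - 11*w + 28)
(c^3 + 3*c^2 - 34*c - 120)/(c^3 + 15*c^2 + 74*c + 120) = (c - 6)/(c + 6)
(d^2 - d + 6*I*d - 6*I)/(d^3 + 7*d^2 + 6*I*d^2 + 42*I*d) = (d - 1)/(d*(d + 7))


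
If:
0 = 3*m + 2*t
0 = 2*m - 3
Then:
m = 3/2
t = -9/4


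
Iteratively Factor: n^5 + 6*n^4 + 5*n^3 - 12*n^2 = (n + 4)*(n^4 + 2*n^3 - 3*n^2) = (n + 3)*(n + 4)*(n^3 - n^2) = n*(n + 3)*(n + 4)*(n^2 - n) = n*(n - 1)*(n + 3)*(n + 4)*(n)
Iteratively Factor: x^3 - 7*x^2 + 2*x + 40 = (x + 2)*(x^2 - 9*x + 20) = (x - 4)*(x + 2)*(x - 5)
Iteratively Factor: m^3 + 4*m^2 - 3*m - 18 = (m + 3)*(m^2 + m - 6) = (m + 3)^2*(m - 2)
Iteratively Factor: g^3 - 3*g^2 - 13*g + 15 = (g - 1)*(g^2 - 2*g - 15) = (g - 5)*(g - 1)*(g + 3)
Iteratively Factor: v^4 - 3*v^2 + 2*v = (v - 1)*(v^3 + v^2 - 2*v) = v*(v - 1)*(v^2 + v - 2) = v*(v - 1)*(v + 2)*(v - 1)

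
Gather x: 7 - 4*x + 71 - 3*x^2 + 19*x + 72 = -3*x^2 + 15*x + 150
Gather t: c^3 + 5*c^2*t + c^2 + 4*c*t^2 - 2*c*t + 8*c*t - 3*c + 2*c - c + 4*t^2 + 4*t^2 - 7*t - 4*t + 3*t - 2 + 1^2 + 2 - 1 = c^3 + c^2 - 2*c + t^2*(4*c + 8) + t*(5*c^2 + 6*c - 8)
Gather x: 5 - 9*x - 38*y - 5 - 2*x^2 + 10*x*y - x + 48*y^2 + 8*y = -2*x^2 + x*(10*y - 10) + 48*y^2 - 30*y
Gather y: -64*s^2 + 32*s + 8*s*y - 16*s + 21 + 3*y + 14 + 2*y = -64*s^2 + 16*s + y*(8*s + 5) + 35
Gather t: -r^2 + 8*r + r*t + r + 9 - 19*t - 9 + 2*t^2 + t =-r^2 + 9*r + 2*t^2 + t*(r - 18)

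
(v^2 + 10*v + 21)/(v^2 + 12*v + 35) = (v + 3)/(v + 5)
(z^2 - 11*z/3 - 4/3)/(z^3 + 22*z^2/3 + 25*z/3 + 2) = (z - 4)/(z^2 + 7*z + 6)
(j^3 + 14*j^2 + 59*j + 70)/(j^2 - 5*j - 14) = (j^2 + 12*j + 35)/(j - 7)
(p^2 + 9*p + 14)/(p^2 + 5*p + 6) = (p + 7)/(p + 3)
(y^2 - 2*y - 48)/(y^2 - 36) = (y - 8)/(y - 6)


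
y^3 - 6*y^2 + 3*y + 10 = (y - 5)*(y - 2)*(y + 1)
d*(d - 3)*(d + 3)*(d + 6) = d^4 + 6*d^3 - 9*d^2 - 54*d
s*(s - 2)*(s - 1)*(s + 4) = s^4 + s^3 - 10*s^2 + 8*s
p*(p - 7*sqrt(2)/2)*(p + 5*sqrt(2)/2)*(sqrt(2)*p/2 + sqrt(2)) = sqrt(2)*p^4/2 - p^3 + sqrt(2)*p^3 - 35*sqrt(2)*p^2/4 - 2*p^2 - 35*sqrt(2)*p/2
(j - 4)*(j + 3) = j^2 - j - 12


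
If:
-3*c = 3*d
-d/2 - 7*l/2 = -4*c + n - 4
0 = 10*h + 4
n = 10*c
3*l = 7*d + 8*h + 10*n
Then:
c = 58/855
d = -58/855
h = -2/5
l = 886/855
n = 116/171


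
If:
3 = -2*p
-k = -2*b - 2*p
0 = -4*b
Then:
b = 0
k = -3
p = -3/2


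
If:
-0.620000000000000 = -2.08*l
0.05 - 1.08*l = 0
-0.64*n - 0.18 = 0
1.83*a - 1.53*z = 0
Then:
No Solution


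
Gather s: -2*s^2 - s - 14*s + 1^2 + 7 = -2*s^2 - 15*s + 8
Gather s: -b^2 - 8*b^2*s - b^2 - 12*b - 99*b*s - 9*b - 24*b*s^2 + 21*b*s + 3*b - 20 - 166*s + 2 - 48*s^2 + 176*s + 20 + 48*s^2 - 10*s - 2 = -2*b^2 - 24*b*s^2 - 18*b + s*(-8*b^2 - 78*b)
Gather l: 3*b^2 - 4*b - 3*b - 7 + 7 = 3*b^2 - 7*b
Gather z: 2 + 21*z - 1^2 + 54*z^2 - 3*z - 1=54*z^2 + 18*z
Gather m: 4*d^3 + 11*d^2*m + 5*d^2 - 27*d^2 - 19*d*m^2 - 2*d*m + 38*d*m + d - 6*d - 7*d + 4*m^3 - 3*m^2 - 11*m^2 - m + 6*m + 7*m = 4*d^3 - 22*d^2 - 12*d + 4*m^3 + m^2*(-19*d - 14) + m*(11*d^2 + 36*d + 12)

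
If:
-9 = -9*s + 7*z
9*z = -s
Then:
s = 81/88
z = -9/88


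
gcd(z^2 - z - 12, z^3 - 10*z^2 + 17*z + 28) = z - 4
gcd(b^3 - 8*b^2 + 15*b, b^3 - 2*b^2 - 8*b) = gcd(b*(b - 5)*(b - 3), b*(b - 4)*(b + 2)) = b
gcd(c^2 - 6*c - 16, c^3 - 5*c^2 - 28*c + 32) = c - 8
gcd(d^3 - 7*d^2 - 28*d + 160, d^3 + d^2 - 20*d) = d^2 + d - 20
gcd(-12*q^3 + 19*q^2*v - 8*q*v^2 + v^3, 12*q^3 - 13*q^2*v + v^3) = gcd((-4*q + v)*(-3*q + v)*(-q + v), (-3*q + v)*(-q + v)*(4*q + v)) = 3*q^2 - 4*q*v + v^2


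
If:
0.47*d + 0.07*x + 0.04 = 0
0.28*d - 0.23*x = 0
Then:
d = -0.07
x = -0.09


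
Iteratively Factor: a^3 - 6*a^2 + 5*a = (a)*(a^2 - 6*a + 5) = a*(a - 1)*(a - 5)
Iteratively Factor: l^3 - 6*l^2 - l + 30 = (l - 5)*(l^2 - l - 6) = (l - 5)*(l + 2)*(l - 3)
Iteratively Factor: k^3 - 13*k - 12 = (k + 1)*(k^2 - k - 12) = (k + 1)*(k + 3)*(k - 4)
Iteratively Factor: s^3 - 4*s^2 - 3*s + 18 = (s - 3)*(s^2 - s - 6) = (s - 3)*(s + 2)*(s - 3)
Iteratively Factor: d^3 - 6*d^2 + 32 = (d - 4)*(d^2 - 2*d - 8) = (d - 4)*(d + 2)*(d - 4)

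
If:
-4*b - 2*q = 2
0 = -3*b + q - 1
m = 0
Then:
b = -2/5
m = 0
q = -1/5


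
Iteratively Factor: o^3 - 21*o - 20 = (o + 4)*(o^2 - 4*o - 5) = (o + 1)*(o + 4)*(o - 5)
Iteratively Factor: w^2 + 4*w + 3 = (w + 1)*(w + 3)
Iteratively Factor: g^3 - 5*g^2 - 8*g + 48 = (g - 4)*(g^2 - g - 12) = (g - 4)^2*(g + 3)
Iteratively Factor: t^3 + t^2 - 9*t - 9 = (t + 3)*(t^2 - 2*t - 3) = (t - 3)*(t + 3)*(t + 1)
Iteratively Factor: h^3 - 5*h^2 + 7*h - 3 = (h - 1)*(h^2 - 4*h + 3) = (h - 3)*(h - 1)*(h - 1)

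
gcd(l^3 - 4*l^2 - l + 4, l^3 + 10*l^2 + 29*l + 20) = l + 1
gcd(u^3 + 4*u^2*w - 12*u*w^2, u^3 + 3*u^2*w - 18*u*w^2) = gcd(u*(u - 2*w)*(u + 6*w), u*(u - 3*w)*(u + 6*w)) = u^2 + 6*u*w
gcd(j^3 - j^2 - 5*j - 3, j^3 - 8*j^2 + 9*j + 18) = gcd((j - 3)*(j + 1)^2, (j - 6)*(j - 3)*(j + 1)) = j^2 - 2*j - 3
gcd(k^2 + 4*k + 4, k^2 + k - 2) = k + 2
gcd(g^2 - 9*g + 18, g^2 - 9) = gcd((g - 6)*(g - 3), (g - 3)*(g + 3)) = g - 3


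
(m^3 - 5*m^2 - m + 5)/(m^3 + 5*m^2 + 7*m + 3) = (m^2 - 6*m + 5)/(m^2 + 4*m + 3)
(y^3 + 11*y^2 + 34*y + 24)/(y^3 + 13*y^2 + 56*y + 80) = (y^2 + 7*y + 6)/(y^2 + 9*y + 20)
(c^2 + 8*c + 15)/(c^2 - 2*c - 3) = (c^2 + 8*c + 15)/(c^2 - 2*c - 3)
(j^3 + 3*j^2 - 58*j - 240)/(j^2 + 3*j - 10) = (j^2 - 2*j - 48)/(j - 2)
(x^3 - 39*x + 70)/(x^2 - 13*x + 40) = (x^2 + 5*x - 14)/(x - 8)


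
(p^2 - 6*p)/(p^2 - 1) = p*(p - 6)/(p^2 - 1)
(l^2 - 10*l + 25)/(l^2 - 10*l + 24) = (l^2 - 10*l + 25)/(l^2 - 10*l + 24)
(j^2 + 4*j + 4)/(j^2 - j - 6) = (j + 2)/(j - 3)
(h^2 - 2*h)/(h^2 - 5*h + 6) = h/(h - 3)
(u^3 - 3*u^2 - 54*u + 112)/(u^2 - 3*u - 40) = (u^2 + 5*u - 14)/(u + 5)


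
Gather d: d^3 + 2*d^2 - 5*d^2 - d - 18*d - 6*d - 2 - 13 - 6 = d^3 - 3*d^2 - 25*d - 21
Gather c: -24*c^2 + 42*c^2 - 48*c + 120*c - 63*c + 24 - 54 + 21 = 18*c^2 + 9*c - 9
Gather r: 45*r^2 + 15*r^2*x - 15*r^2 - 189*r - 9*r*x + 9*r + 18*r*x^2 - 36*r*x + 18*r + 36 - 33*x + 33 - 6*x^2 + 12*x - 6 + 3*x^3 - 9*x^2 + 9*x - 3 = r^2*(15*x + 30) + r*(18*x^2 - 45*x - 162) + 3*x^3 - 15*x^2 - 12*x + 60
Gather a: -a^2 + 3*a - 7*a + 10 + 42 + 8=-a^2 - 4*a + 60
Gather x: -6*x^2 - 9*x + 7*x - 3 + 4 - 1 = -6*x^2 - 2*x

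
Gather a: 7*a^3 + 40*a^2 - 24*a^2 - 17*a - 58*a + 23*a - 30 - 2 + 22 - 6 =7*a^3 + 16*a^2 - 52*a - 16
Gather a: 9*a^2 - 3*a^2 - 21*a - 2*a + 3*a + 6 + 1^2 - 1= 6*a^2 - 20*a + 6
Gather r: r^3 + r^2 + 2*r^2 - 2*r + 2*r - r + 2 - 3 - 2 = r^3 + 3*r^2 - r - 3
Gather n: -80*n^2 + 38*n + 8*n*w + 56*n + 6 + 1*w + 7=-80*n^2 + n*(8*w + 94) + w + 13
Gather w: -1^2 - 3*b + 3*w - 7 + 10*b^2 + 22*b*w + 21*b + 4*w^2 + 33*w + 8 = 10*b^2 + 18*b + 4*w^2 + w*(22*b + 36)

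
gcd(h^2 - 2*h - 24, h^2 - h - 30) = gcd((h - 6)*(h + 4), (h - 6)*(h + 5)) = h - 6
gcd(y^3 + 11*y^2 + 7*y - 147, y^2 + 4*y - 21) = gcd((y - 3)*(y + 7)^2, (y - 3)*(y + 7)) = y^2 + 4*y - 21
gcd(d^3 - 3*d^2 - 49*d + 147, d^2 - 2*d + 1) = 1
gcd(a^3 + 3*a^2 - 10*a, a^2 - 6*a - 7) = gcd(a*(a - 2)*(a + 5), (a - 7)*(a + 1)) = 1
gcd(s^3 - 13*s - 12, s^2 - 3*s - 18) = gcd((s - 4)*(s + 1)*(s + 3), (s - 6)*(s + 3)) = s + 3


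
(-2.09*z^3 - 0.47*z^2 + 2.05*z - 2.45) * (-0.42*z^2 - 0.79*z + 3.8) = 0.8778*z^5 + 1.8485*z^4 - 8.4317*z^3 - 2.3765*z^2 + 9.7255*z - 9.31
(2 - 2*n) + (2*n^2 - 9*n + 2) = 2*n^2 - 11*n + 4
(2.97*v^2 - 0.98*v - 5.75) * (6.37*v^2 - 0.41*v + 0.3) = 18.9189*v^4 - 7.4603*v^3 - 35.3347*v^2 + 2.0635*v - 1.725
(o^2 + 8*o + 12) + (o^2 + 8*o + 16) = 2*o^2 + 16*o + 28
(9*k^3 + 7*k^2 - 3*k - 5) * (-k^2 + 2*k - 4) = -9*k^5 + 11*k^4 - 19*k^3 - 29*k^2 + 2*k + 20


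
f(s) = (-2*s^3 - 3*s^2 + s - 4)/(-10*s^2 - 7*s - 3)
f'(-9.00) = 0.20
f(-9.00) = -1.60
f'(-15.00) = 0.20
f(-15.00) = -2.82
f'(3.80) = 0.20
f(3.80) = 0.88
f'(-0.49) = 2.32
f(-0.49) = 2.52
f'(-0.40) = 0.11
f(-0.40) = 2.64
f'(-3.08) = 0.28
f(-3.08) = -0.30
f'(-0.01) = -3.54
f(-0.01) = 1.37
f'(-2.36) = 0.36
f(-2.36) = -0.08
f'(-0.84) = 2.81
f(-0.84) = 1.38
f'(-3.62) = 0.25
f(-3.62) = -0.44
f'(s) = (20*s + 7)*(-2*s^3 - 3*s^2 + s - 4)/(-10*s^2 - 7*s - 3)^2 + (-6*s^2 - 6*s + 1)/(-10*s^2 - 7*s - 3) = (20*s^4 + 28*s^3 + 49*s^2 - 62*s - 31)/(100*s^4 + 140*s^3 + 109*s^2 + 42*s + 9)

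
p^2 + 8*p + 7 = (p + 1)*(p + 7)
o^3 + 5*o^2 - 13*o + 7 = (o - 1)^2*(o + 7)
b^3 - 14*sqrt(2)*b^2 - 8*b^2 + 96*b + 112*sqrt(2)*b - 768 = (b - 8)*(b - 8*sqrt(2))*(b - 6*sqrt(2))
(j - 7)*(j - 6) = j^2 - 13*j + 42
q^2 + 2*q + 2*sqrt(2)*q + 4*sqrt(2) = (q + 2)*(q + 2*sqrt(2))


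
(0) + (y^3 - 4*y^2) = y^3 - 4*y^2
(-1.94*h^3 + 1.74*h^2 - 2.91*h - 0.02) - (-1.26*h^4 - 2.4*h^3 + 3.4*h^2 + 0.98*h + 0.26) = 1.26*h^4 + 0.46*h^3 - 1.66*h^2 - 3.89*h - 0.28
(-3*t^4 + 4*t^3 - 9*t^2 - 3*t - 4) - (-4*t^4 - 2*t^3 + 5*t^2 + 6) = t^4 + 6*t^3 - 14*t^2 - 3*t - 10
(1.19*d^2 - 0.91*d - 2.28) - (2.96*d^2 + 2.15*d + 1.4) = -1.77*d^2 - 3.06*d - 3.68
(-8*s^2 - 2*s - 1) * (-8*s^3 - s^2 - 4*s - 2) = 64*s^5 + 24*s^4 + 42*s^3 + 25*s^2 + 8*s + 2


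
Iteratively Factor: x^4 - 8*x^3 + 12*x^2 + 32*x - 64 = (x - 2)*(x^3 - 6*x^2 + 32) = (x - 2)*(x + 2)*(x^2 - 8*x + 16) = (x - 4)*(x - 2)*(x + 2)*(x - 4)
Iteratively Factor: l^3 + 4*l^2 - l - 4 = (l + 1)*(l^2 + 3*l - 4) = (l - 1)*(l + 1)*(l + 4)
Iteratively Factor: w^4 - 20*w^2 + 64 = (w - 4)*(w^3 + 4*w^2 - 4*w - 16) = (w - 4)*(w + 2)*(w^2 + 2*w - 8) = (w - 4)*(w - 2)*(w + 2)*(w + 4)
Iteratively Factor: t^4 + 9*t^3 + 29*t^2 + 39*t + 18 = (t + 3)*(t^3 + 6*t^2 + 11*t + 6) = (t + 1)*(t + 3)*(t^2 + 5*t + 6) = (t + 1)*(t + 2)*(t + 3)*(t + 3)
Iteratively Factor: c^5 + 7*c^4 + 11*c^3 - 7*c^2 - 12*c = (c + 4)*(c^4 + 3*c^3 - c^2 - 3*c) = (c - 1)*(c + 4)*(c^3 + 4*c^2 + 3*c) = c*(c - 1)*(c + 4)*(c^2 + 4*c + 3) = c*(c - 1)*(c + 1)*(c + 4)*(c + 3)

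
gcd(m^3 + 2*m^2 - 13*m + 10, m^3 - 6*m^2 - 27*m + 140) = m + 5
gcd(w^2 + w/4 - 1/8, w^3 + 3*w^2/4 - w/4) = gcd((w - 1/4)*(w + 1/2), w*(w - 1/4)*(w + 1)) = w - 1/4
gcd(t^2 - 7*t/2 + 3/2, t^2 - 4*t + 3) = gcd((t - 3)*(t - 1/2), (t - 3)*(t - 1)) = t - 3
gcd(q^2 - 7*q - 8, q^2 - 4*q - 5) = q + 1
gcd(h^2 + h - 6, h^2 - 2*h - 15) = h + 3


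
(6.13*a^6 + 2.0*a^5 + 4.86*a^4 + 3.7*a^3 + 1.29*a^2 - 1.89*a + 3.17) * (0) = 0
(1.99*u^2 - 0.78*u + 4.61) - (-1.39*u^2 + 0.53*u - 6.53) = 3.38*u^2 - 1.31*u + 11.14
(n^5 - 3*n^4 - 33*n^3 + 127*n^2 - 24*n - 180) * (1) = n^5 - 3*n^4 - 33*n^3 + 127*n^2 - 24*n - 180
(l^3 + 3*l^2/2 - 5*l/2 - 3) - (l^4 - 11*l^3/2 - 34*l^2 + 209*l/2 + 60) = -l^4 + 13*l^3/2 + 71*l^2/2 - 107*l - 63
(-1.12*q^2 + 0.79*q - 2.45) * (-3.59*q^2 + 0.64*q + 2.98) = 4.0208*q^4 - 3.5529*q^3 + 5.9635*q^2 + 0.7862*q - 7.301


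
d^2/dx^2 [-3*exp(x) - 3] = -3*exp(x)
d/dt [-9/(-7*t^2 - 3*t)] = 9*(-14*t - 3)/(t^2*(7*t + 3)^2)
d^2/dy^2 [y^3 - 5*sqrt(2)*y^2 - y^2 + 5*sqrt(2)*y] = 6*y - 10*sqrt(2) - 2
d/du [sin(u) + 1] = cos(u)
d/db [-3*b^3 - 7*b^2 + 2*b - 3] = -9*b^2 - 14*b + 2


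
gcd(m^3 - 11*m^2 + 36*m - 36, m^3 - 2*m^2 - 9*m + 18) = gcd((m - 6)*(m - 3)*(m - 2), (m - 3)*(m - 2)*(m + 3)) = m^2 - 5*m + 6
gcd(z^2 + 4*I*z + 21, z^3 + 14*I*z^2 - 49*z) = z + 7*I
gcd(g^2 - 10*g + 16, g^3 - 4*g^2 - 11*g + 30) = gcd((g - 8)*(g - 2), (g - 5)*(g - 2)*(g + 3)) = g - 2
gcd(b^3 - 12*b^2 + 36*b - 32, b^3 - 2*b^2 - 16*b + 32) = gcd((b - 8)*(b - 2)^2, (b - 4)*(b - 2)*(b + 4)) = b - 2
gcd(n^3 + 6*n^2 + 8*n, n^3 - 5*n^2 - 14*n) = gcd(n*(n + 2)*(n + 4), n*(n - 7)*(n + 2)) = n^2 + 2*n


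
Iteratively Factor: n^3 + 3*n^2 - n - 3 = (n + 1)*(n^2 + 2*n - 3) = (n + 1)*(n + 3)*(n - 1)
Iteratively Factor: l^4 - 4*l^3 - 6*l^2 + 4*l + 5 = (l - 1)*(l^3 - 3*l^2 - 9*l - 5) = (l - 1)*(l + 1)*(l^2 - 4*l - 5) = (l - 1)*(l + 1)^2*(l - 5)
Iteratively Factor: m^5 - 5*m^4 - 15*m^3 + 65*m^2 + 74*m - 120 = (m + 3)*(m^4 - 8*m^3 + 9*m^2 + 38*m - 40) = (m - 5)*(m + 3)*(m^3 - 3*m^2 - 6*m + 8) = (m - 5)*(m + 2)*(m + 3)*(m^2 - 5*m + 4) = (m - 5)*(m - 1)*(m + 2)*(m + 3)*(m - 4)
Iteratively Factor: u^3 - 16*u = (u)*(u^2 - 16) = u*(u - 4)*(u + 4)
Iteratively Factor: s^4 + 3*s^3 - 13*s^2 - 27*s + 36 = (s - 3)*(s^3 + 6*s^2 + 5*s - 12) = (s - 3)*(s + 3)*(s^2 + 3*s - 4) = (s - 3)*(s - 1)*(s + 3)*(s + 4)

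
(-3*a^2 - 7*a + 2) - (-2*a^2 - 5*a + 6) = -a^2 - 2*a - 4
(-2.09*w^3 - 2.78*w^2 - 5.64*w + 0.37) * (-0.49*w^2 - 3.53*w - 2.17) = 1.0241*w^5 + 8.7399*w^4 + 17.1123*w^3 + 25.7605*w^2 + 10.9327*w - 0.8029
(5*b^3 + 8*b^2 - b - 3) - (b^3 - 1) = 4*b^3 + 8*b^2 - b - 2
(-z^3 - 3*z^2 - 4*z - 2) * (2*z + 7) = -2*z^4 - 13*z^3 - 29*z^2 - 32*z - 14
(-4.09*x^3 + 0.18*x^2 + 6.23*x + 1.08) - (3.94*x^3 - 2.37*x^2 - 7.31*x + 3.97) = -8.03*x^3 + 2.55*x^2 + 13.54*x - 2.89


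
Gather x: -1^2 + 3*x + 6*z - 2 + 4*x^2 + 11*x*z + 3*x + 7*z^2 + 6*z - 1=4*x^2 + x*(11*z + 6) + 7*z^2 + 12*z - 4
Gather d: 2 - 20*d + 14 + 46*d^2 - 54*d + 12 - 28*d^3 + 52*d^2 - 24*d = -28*d^3 + 98*d^2 - 98*d + 28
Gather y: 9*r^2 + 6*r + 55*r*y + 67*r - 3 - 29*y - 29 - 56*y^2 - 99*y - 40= 9*r^2 + 73*r - 56*y^2 + y*(55*r - 128) - 72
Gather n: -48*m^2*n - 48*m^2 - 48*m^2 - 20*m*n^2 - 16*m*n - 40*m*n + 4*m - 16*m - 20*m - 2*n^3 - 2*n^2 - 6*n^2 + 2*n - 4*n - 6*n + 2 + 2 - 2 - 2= -96*m^2 - 32*m - 2*n^3 + n^2*(-20*m - 8) + n*(-48*m^2 - 56*m - 8)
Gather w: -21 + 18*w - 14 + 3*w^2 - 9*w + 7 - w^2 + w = 2*w^2 + 10*w - 28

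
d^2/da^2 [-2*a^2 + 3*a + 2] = -4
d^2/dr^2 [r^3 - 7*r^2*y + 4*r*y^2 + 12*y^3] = 6*r - 14*y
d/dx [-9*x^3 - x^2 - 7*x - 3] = -27*x^2 - 2*x - 7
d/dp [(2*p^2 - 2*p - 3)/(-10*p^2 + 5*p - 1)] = (-10*p^2 - 64*p + 17)/(100*p^4 - 100*p^3 + 45*p^2 - 10*p + 1)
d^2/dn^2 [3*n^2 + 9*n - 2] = 6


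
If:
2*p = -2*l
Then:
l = -p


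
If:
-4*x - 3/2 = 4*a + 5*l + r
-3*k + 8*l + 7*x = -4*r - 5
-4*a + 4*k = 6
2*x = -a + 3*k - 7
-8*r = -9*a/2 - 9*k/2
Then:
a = -25/244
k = 341/244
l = 701/976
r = 711/976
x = -165/122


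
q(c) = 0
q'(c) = 0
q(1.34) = 0.00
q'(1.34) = 0.00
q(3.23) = 0.00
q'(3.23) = 0.00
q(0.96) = 0.00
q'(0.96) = 0.00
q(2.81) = 0.00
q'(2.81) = 0.00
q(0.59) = 0.00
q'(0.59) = 0.00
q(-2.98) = 0.00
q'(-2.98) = 0.00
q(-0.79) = 0.00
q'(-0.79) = 0.00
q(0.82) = 0.00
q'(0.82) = 0.00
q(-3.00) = 0.00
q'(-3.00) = 0.00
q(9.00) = 0.00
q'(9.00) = 0.00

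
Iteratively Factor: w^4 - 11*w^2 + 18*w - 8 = (w - 1)*(w^3 + w^2 - 10*w + 8) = (w - 1)^2*(w^2 + 2*w - 8) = (w - 1)^2*(w + 4)*(w - 2)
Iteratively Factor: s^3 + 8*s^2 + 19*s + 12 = (s + 4)*(s^2 + 4*s + 3) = (s + 3)*(s + 4)*(s + 1)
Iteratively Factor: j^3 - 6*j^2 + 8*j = (j - 4)*(j^2 - 2*j) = j*(j - 4)*(j - 2)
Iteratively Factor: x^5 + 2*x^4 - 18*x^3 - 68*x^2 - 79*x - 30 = (x - 5)*(x^4 + 7*x^3 + 17*x^2 + 17*x + 6) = (x - 5)*(x + 2)*(x^3 + 5*x^2 + 7*x + 3) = (x - 5)*(x + 1)*(x + 2)*(x^2 + 4*x + 3) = (x - 5)*(x + 1)^2*(x + 2)*(x + 3)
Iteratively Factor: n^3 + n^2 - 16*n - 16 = (n + 1)*(n^2 - 16) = (n + 1)*(n + 4)*(n - 4)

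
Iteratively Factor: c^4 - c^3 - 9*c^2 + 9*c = (c + 3)*(c^3 - 4*c^2 + 3*c) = (c - 1)*(c + 3)*(c^2 - 3*c) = (c - 3)*(c - 1)*(c + 3)*(c)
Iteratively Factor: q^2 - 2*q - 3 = (q - 3)*(q + 1)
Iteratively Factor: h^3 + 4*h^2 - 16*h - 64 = (h + 4)*(h^2 - 16) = (h + 4)^2*(h - 4)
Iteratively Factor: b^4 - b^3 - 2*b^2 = (b)*(b^3 - b^2 - 2*b) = b*(b + 1)*(b^2 - 2*b) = b^2*(b + 1)*(b - 2)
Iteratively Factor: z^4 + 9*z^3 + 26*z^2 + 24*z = (z + 3)*(z^3 + 6*z^2 + 8*z) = z*(z + 3)*(z^2 + 6*z + 8) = z*(z + 2)*(z + 3)*(z + 4)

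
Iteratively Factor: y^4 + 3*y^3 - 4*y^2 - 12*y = (y)*(y^3 + 3*y^2 - 4*y - 12) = y*(y - 2)*(y^2 + 5*y + 6) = y*(y - 2)*(y + 2)*(y + 3)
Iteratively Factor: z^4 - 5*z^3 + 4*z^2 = (z)*(z^3 - 5*z^2 + 4*z) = z*(z - 4)*(z^2 - z) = z^2*(z - 4)*(z - 1)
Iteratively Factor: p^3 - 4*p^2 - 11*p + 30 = (p - 5)*(p^2 + p - 6) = (p - 5)*(p + 3)*(p - 2)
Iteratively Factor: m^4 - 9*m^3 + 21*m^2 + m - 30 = (m - 2)*(m^3 - 7*m^2 + 7*m + 15) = (m - 3)*(m - 2)*(m^2 - 4*m - 5) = (m - 3)*(m - 2)*(m + 1)*(m - 5)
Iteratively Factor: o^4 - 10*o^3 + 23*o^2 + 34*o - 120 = (o - 3)*(o^3 - 7*o^2 + 2*o + 40) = (o - 4)*(o - 3)*(o^2 - 3*o - 10) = (o - 5)*(o - 4)*(o - 3)*(o + 2)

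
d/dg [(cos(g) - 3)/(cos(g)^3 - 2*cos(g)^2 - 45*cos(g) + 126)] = (sin(g) + sin(2*g))/((cos(g) - 6)^2*(cos(g) + 7)^2)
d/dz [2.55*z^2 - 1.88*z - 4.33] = 5.1*z - 1.88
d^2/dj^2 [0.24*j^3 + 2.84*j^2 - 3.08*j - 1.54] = 1.44*j + 5.68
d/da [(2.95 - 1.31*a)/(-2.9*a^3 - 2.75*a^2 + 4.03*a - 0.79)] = (-7.598*a^3 + 22.0625*a^2 + 16.225*a - 10.8536)/(8.41*a^6 + 15.95*a^5 - 15.8115*a^4 - 17.583*a^3 + 20.5859*a^2 - 6.3674*a + 0.6241)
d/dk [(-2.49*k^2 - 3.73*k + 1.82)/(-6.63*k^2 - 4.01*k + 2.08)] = (-14.745*k^2 + 13.7748*k - 0.4602)/(43.9569*k^4 + 53.1726*k^3 - 11.5007*k^2 - 16.6816*k + 4.3264)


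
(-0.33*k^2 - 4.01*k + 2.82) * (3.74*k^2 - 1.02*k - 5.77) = -1.2342*k^4 - 14.6608*k^3 + 16.5411*k^2 + 20.2613*k - 16.2714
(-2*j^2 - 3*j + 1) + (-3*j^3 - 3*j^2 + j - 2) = -3*j^3 - 5*j^2 - 2*j - 1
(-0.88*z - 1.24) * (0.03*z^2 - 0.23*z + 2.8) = -0.0264*z^3 + 0.1652*z^2 - 2.1788*z - 3.472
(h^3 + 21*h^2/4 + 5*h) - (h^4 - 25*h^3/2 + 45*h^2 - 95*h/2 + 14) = -h^4 + 27*h^3/2 - 159*h^2/4 + 105*h/2 - 14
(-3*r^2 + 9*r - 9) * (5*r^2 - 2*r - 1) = -15*r^4 + 51*r^3 - 60*r^2 + 9*r + 9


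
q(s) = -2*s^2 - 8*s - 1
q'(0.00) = -8.00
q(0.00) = -1.00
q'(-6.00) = 16.00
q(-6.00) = -25.00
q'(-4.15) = 8.60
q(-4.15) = -2.24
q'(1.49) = -13.96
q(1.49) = -17.36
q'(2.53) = -18.12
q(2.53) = -34.04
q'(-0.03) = -7.88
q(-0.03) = -0.76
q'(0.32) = -9.28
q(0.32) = -3.76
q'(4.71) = -26.84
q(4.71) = -83.05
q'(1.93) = -15.72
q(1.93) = -23.89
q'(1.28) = -13.12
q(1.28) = -14.52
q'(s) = -4*s - 8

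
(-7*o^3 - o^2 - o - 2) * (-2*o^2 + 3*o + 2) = 14*o^5 - 19*o^4 - 15*o^3 - o^2 - 8*o - 4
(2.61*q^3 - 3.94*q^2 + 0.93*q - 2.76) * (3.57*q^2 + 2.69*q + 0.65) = 9.3177*q^5 - 7.0449*q^4 - 5.582*q^3 - 9.9125*q^2 - 6.8199*q - 1.794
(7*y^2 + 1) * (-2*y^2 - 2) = -14*y^4 - 16*y^2 - 2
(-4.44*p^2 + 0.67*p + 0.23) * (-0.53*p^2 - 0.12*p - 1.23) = 2.3532*p^4 + 0.1777*p^3 + 5.2589*p^2 - 0.8517*p - 0.2829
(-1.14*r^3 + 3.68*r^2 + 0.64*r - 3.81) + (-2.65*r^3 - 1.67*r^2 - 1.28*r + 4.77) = -3.79*r^3 + 2.01*r^2 - 0.64*r + 0.96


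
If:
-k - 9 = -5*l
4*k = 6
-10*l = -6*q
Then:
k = 3/2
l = 21/10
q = 7/2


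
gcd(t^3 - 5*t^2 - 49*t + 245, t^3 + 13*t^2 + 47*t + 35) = t + 7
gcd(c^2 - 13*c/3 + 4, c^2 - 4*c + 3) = c - 3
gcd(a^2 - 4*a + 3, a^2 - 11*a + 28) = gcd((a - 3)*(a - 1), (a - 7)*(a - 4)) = 1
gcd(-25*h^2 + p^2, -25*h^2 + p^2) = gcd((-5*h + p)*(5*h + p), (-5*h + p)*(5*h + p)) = -25*h^2 + p^2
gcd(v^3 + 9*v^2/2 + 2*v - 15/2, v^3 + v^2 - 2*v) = v - 1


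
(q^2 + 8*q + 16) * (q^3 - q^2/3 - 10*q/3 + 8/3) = q^5 + 23*q^4/3 + 10*q^3 - 88*q^2/3 - 32*q + 128/3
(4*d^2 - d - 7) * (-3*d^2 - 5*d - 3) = -12*d^4 - 17*d^3 + 14*d^2 + 38*d + 21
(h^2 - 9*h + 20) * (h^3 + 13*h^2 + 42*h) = h^5 + 4*h^4 - 55*h^3 - 118*h^2 + 840*h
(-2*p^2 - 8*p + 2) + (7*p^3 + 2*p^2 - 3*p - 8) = 7*p^3 - 11*p - 6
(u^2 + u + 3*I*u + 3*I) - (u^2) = u + 3*I*u + 3*I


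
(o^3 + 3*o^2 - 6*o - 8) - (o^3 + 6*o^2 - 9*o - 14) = -3*o^2 + 3*o + 6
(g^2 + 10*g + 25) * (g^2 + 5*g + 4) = g^4 + 15*g^3 + 79*g^2 + 165*g + 100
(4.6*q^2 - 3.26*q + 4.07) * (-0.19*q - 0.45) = -0.874*q^3 - 1.4506*q^2 + 0.6937*q - 1.8315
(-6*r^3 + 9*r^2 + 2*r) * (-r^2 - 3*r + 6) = 6*r^5 + 9*r^4 - 65*r^3 + 48*r^2 + 12*r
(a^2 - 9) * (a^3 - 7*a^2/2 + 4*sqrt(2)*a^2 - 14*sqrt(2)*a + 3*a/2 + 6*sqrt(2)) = a^5 - 7*a^4/2 + 4*sqrt(2)*a^4 - 14*sqrt(2)*a^3 - 15*a^3/2 - 30*sqrt(2)*a^2 + 63*a^2/2 - 27*a/2 + 126*sqrt(2)*a - 54*sqrt(2)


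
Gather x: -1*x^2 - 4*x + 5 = -x^2 - 4*x + 5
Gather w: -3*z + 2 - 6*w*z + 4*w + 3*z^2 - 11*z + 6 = w*(4 - 6*z) + 3*z^2 - 14*z + 8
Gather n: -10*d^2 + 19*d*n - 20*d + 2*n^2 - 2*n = -10*d^2 - 20*d + 2*n^2 + n*(19*d - 2)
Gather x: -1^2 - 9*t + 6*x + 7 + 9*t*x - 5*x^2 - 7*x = -9*t - 5*x^2 + x*(9*t - 1) + 6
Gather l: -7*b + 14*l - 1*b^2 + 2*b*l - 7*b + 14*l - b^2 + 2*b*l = -2*b^2 - 14*b + l*(4*b + 28)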